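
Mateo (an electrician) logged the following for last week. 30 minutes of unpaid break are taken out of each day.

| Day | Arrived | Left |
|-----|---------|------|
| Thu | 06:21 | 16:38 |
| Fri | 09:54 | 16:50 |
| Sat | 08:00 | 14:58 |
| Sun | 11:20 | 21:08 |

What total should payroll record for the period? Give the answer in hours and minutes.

Thu: 06:21–16:38 = 10 h 17 min; less 30 min break → 9 h 47 min
Fri: 09:54–16:50 = 6 h 56 min; less 30 min break → 6 h 26 min
Sat: 08:00–14:58 = 6 h 58 min; less 30 min break → 6 h 28 min
Sun: 11:20–21:08 = 9 h 48 min; less 30 min break → 9 h 18 min
Total: 9 h 47 min + 6 h 26 min + 6 h 28 min + 9 h 18 min = 31 h 59 min.

31 h 59 min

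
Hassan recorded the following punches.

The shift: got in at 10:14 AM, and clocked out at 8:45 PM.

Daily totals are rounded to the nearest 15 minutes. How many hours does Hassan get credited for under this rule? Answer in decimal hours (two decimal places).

10.50 hours

The shift: 10:14 AM–8:45 PM = 10 h 31 min → rounds to 10 h 30 min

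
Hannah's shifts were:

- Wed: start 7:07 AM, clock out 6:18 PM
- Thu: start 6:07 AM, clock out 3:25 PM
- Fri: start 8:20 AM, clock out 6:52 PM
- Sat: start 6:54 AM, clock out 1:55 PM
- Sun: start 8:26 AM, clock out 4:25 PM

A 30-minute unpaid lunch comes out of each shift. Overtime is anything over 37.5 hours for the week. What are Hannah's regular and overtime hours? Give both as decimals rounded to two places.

Regular 37.50 hours, overtime 6.02 hours

Wed: 7:07 AM–6:18 PM = 11 h 11 min; less 30 min break → 10 h 41 min
Thu: 6:07 AM–3:25 PM = 9 h 18 min; less 30 min break → 8 h 48 min
Fri: 8:20 AM–6:52 PM = 10 h 32 min; less 30 min break → 10 h 2 min
Sat: 6:54 AM–1:55 PM = 7 h 1 min; less 30 min break → 6 h 31 min
Sun: 8:26 AM–4:25 PM = 7 h 59 min; less 30 min break → 7 h 29 min
Total worked: 43 h 31 min = 43.52 h.
Threshold 37.5 h → overtime 6 h 1 min, regular 37 h 30 min.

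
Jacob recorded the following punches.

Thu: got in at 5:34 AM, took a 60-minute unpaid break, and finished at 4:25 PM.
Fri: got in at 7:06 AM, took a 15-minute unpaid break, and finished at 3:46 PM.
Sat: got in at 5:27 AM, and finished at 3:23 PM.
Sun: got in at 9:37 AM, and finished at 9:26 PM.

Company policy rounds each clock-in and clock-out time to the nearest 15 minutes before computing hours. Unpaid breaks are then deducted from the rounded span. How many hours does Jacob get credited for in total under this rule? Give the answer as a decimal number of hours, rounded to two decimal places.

Thu: in 5:34 AM→5:30 AM, out 4:25 PM→4:30 PM; 11 h 0 min − 60 min = 10 h 0 min
Fri: in 7:06 AM→7:00 AM, out 3:46 PM→3:45 PM; 8 h 45 min − 15 min = 8 h 30 min
Sat: in 5:27 AM→5:30 AM, out 3:23 PM→3:30 PM; 10 h 0 min
Sun: in 9:37 AM→9:30 AM, out 9:26 PM→9:30 PM; 12 h 0 min
Total credited: 40 h 30 min.

40.50 hours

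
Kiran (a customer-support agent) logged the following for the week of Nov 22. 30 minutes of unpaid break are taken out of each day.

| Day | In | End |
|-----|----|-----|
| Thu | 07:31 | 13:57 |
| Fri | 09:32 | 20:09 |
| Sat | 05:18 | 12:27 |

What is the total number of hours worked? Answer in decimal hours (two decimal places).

22.70 hours

Thu: 07:31–13:57 = 6 h 26 min; less 30 min break → 5 h 56 min
Fri: 09:32–20:09 = 10 h 37 min; less 30 min break → 10 h 7 min
Sat: 05:18–12:27 = 7 h 9 min; less 30 min break → 6 h 39 min
Total: 5 h 56 min + 10 h 7 min + 6 h 39 min = 22 h 42 min.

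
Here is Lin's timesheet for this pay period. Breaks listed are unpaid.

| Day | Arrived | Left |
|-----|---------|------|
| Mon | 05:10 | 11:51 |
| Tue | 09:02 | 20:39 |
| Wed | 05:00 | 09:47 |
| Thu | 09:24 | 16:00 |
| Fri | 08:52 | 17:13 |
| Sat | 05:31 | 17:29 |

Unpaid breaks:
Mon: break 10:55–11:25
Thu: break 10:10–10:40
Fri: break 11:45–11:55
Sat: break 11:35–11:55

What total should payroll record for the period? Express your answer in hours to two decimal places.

Mon: 05:10–11:51 = 6 h 41 min; less 30 min break → 6 h 11 min
Tue: 09:02–20:39 = 11 h 37 min
Wed: 05:00–09:47 = 4 h 47 min
Thu: 09:24–16:00 = 6 h 36 min; less 30 min break → 6 h 6 min
Fri: 08:52–17:13 = 8 h 21 min; less 10 min break → 8 h 11 min
Sat: 05:31–17:29 = 11 h 58 min; less 20 min break → 11 h 38 min
Total: 6 h 11 min + 11 h 37 min + 4 h 47 min + 6 h 6 min + 8 h 11 min + 11 h 38 min = 48 h 30 min.

48.50 hours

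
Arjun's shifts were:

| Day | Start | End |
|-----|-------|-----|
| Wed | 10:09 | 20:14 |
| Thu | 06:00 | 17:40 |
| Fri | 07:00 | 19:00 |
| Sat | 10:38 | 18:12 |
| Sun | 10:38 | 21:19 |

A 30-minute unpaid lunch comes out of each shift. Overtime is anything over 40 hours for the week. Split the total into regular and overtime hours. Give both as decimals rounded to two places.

Regular 40.00 hours, overtime 9.50 hours

Wed: 10:09–20:14 = 10 h 5 min; less 30 min break → 9 h 35 min
Thu: 06:00–17:40 = 11 h 40 min; less 30 min break → 11 h 10 min
Fri: 07:00–19:00 = 12 h 0 min; less 30 min break → 11 h 30 min
Sat: 10:38–18:12 = 7 h 34 min; less 30 min break → 7 h 4 min
Sun: 10:38–21:19 = 10 h 41 min; less 30 min break → 10 h 11 min
Total worked: 49 h 30 min = 49.50 h.
Threshold 40 h → overtime 9 h 30 min, regular 40 h 0 min.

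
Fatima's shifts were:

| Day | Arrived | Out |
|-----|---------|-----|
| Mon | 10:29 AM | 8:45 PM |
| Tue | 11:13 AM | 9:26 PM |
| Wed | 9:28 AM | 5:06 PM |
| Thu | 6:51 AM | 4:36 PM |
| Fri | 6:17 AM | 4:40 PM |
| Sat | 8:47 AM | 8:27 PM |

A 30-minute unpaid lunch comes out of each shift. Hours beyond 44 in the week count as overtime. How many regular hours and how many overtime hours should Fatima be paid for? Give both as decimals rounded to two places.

Mon: 10:29 AM–8:45 PM = 10 h 16 min; less 30 min break → 9 h 46 min
Tue: 11:13 AM–9:26 PM = 10 h 13 min; less 30 min break → 9 h 43 min
Wed: 9:28 AM–5:06 PM = 7 h 38 min; less 30 min break → 7 h 8 min
Thu: 6:51 AM–4:36 PM = 9 h 45 min; less 30 min break → 9 h 15 min
Fri: 6:17 AM–4:40 PM = 10 h 23 min; less 30 min break → 9 h 53 min
Sat: 8:47 AM–8:27 PM = 11 h 40 min; less 30 min break → 11 h 10 min
Total worked: 56 h 55 min = 56.92 h.
Threshold 44 h → overtime 12 h 55 min, regular 44 h 0 min.

Regular 44.00 hours, overtime 12.92 hours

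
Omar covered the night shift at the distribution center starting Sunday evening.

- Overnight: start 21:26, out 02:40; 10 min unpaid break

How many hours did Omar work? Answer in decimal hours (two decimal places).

5.07 hours

Overnight: 21:26 → midnight = 2 h 34 min; midnight → 02:40 = 2 h 40 min; span 5 h 14 min; less 10 min break → 5 h 4 min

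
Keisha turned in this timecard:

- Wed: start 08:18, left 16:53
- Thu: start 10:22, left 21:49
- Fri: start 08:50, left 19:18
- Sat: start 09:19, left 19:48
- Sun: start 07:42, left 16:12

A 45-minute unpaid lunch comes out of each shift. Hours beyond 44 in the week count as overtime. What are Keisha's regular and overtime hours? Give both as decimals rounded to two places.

Regular 44.00 hours, overtime 1.73 hours

Wed: 08:18–16:53 = 8 h 35 min; less 45 min break → 7 h 50 min
Thu: 10:22–21:49 = 11 h 27 min; less 45 min break → 10 h 42 min
Fri: 08:50–19:18 = 10 h 28 min; less 45 min break → 9 h 43 min
Sat: 09:19–19:48 = 10 h 29 min; less 45 min break → 9 h 44 min
Sun: 07:42–16:12 = 8 h 30 min; less 45 min break → 7 h 45 min
Total worked: 45 h 44 min = 45.73 h.
Threshold 44 h → overtime 1 h 44 min, regular 44 h 0 min.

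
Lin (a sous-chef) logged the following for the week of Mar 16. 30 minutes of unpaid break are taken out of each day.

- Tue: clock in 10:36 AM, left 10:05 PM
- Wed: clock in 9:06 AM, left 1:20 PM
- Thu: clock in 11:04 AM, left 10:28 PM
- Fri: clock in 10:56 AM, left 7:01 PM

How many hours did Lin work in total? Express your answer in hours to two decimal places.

33.20 hours

Tue: 10:36 AM–10:05 PM = 11 h 29 min; less 30 min break → 10 h 59 min
Wed: 9:06 AM–1:20 PM = 4 h 14 min; less 30 min break → 3 h 44 min
Thu: 11:04 AM–10:28 PM = 11 h 24 min; less 30 min break → 10 h 54 min
Fri: 10:56 AM–7:01 PM = 8 h 5 min; less 30 min break → 7 h 35 min
Total: 10 h 59 min + 3 h 44 min + 10 h 54 min + 7 h 35 min = 33 h 12 min.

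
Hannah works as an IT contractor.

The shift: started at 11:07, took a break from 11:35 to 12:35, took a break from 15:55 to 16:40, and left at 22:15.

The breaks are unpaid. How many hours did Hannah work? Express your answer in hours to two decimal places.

The shift: 11:07–22:15 = 11 h 8 min; less 105 min break → 9 h 23 min

9.38 hours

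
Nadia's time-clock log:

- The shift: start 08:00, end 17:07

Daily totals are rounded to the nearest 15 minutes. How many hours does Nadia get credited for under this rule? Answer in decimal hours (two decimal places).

9.00 hours

The shift: 08:00–17:07 = 9 h 7 min → rounds to 9 h 0 min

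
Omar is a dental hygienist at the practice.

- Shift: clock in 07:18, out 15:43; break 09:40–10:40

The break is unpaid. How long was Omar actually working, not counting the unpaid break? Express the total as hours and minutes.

Shift: 07:18–15:43 = 8 h 25 min; less 60 min break → 7 h 25 min

7 h 25 min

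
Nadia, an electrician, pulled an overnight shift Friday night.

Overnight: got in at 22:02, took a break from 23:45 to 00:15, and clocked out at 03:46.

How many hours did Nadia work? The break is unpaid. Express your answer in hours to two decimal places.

Overnight: 22:02 → midnight = 1 h 58 min; midnight → 03:46 = 3 h 46 min; span 5 h 44 min; less 30 min break → 5 h 14 min

5.23 hours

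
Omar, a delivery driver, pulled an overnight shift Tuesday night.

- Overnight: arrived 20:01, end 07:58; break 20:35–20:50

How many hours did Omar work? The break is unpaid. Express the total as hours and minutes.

11 h 42 min

Overnight: 20:01 → midnight = 3 h 59 min; midnight → 07:58 = 7 h 58 min; span 11 h 57 min; less 15 min break → 11 h 42 min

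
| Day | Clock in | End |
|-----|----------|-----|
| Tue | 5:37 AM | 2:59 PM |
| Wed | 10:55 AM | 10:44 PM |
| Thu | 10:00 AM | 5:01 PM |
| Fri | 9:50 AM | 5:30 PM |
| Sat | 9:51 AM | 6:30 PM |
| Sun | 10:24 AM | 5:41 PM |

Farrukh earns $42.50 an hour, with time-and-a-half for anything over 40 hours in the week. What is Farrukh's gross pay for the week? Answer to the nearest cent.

Tue: 5:37 AM–2:59 PM = 9 h 22 min
Wed: 10:55 AM–10:44 PM = 11 h 49 min
Thu: 10:00 AM–5:01 PM = 7 h 1 min
Fri: 9:50 AM–5:30 PM = 7 h 40 min
Sat: 9:51 AM–6:30 PM = 8 h 39 min
Sun: 10:24 AM–5:41 PM = 7 h 17 min
Total worked: 51 h 48 min = 3108 min.
Regular 40 h 0 min = 2400 min at $42.50/h; overtime 11 h 48 min = 708 min at $63.75/h.
Pay = (2400 × $42.50 + 708 × $63.75) ÷ 60 = $2452.25.

$2452.25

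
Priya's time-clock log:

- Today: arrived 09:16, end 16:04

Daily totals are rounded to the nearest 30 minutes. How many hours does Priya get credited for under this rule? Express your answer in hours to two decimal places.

Today: 09:16–16:04 = 6 h 48 min → rounds to 7 h 0 min

7.00 hours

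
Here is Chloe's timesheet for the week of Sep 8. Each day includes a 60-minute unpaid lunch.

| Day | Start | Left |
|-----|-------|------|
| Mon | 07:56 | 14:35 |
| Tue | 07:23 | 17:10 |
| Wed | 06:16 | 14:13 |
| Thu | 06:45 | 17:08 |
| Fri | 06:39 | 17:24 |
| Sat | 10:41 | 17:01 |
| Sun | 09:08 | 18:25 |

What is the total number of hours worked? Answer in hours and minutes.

Mon: 07:56–14:35 = 6 h 39 min; less 60 min break → 5 h 39 min
Tue: 07:23–17:10 = 9 h 47 min; less 60 min break → 8 h 47 min
Wed: 06:16–14:13 = 7 h 57 min; less 60 min break → 6 h 57 min
Thu: 06:45–17:08 = 10 h 23 min; less 60 min break → 9 h 23 min
Fri: 06:39–17:24 = 10 h 45 min; less 60 min break → 9 h 45 min
Sat: 10:41–17:01 = 6 h 20 min; less 60 min break → 5 h 20 min
Sun: 09:08–18:25 = 9 h 17 min; less 60 min break → 8 h 17 min
Total: 5 h 39 min + 8 h 47 min + 6 h 57 min + 9 h 23 min + 9 h 45 min + 5 h 20 min + 8 h 17 min = 54 h 8 min.

54 h 8 min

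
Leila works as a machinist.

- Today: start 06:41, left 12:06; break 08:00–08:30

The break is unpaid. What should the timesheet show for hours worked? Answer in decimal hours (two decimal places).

4.92 hours

Today: 06:41–12:06 = 5 h 25 min; less 30 min break → 4 h 55 min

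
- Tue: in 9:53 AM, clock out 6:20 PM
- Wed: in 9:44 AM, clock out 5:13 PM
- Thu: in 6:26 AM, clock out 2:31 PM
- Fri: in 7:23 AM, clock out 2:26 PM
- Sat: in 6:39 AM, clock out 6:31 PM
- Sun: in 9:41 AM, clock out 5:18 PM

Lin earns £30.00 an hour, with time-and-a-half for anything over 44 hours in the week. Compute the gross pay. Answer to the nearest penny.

Tue: 9:53 AM–6:20 PM = 8 h 27 min
Wed: 9:44 AM–5:13 PM = 7 h 29 min
Thu: 6:26 AM–2:31 PM = 8 h 5 min
Fri: 7:23 AM–2:26 PM = 7 h 3 min
Sat: 6:39 AM–6:31 PM = 11 h 52 min
Sun: 9:41 AM–5:18 PM = 7 h 37 min
Total worked: 50 h 33 min = 3033 min.
Regular 44 h 0 min = 2640 min at £30.00/h; overtime 6 h 33 min = 393 min at £45.00/h.
Pay = (2640 × £30.00 + 393 × £45.00) ÷ 60 = £1614.75.

£1614.75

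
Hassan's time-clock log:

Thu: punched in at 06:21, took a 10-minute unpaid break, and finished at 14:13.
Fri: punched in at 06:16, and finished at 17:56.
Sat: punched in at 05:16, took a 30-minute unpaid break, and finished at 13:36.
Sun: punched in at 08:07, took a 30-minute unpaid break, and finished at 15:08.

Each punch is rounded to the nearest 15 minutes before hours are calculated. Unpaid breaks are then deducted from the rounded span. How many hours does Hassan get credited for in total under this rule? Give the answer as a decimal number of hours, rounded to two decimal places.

Thu: in 06:21→06:15, out 14:13→14:15; 8 h 0 min − 10 min = 7 h 50 min
Fri: in 06:16→06:15, out 17:56→18:00; 11 h 45 min
Sat: in 05:16→05:15, out 13:36→13:30; 8 h 15 min − 30 min = 7 h 45 min
Sun: in 08:07→08:00, out 15:08→15:15; 7 h 15 min − 30 min = 6 h 45 min
Total credited: 34 h 5 min.

34.08 hours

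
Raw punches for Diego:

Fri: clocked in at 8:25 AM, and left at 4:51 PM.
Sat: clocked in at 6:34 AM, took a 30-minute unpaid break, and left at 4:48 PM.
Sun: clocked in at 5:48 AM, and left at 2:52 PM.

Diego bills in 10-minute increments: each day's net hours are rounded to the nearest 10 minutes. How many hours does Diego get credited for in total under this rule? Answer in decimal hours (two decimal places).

27.17 hours

Fri: 8:25 AM–4:51 PM = 8 h 26 min → rounds to 8 h 30 min
Sat: 6:34 AM–4:48 PM = 10 h 14 min − 30 min = 9 h 44 min → rounds to 9 h 40 min
Sun: 5:48 AM–2:52 PM = 9 h 4 min → rounds to 9 h 0 min
Total credited: 27 h 10 min.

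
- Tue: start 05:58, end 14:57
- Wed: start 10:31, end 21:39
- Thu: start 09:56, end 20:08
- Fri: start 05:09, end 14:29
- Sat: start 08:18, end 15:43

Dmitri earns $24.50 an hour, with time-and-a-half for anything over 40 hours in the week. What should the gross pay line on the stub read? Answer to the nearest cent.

$1239.70

Tue: 05:58–14:57 = 8 h 59 min
Wed: 10:31–21:39 = 11 h 8 min
Thu: 09:56–20:08 = 10 h 12 min
Fri: 05:09–14:29 = 9 h 20 min
Sat: 08:18–15:43 = 7 h 25 min
Total worked: 47 h 4 min = 2824 min.
Regular 40 h 0 min = 2400 min at $24.50/h; overtime 7 h 4 min = 424 min at $36.75/h.
Pay = (2400 × $24.50 + 424 × $36.75) ÷ 60 = $1239.70.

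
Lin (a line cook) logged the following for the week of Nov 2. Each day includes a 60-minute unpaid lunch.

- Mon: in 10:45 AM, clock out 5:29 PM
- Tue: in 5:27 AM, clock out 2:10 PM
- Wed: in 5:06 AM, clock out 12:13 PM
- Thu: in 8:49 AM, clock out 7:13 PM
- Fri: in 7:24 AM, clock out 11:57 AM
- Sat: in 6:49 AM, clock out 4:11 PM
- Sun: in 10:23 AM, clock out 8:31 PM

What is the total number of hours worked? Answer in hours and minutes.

Mon: 10:45 AM–5:29 PM = 6 h 44 min; less 60 min break → 5 h 44 min
Tue: 5:27 AM–2:10 PM = 8 h 43 min; less 60 min break → 7 h 43 min
Wed: 5:06 AM–12:13 PM = 7 h 7 min; less 60 min break → 6 h 7 min
Thu: 8:49 AM–7:13 PM = 10 h 24 min; less 60 min break → 9 h 24 min
Fri: 7:24 AM–11:57 AM = 4 h 33 min; less 60 min break → 3 h 33 min
Sat: 6:49 AM–4:11 PM = 9 h 22 min; less 60 min break → 8 h 22 min
Sun: 10:23 AM–8:31 PM = 10 h 8 min; less 60 min break → 9 h 8 min
Total: 5 h 44 min + 7 h 43 min + 6 h 7 min + 9 h 24 min + 3 h 33 min + 8 h 22 min + 9 h 8 min = 50 h 1 min.

50 h 1 min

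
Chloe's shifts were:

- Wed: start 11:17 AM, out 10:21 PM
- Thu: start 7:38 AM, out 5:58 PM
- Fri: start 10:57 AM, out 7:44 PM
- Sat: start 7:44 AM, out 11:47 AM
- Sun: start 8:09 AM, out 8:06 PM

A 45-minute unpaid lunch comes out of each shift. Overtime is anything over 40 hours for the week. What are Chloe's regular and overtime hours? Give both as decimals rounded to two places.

Wed: 11:17 AM–10:21 PM = 11 h 4 min; less 45 min break → 10 h 19 min
Thu: 7:38 AM–5:58 PM = 10 h 20 min; less 45 min break → 9 h 35 min
Fri: 10:57 AM–7:44 PM = 8 h 47 min; less 45 min break → 8 h 2 min
Sat: 7:44 AM–11:47 AM = 4 h 3 min; less 45 min break → 3 h 18 min
Sun: 8:09 AM–8:06 PM = 11 h 57 min; less 45 min break → 11 h 12 min
Total worked: 42 h 26 min = 42.43 h.
Threshold 40 h → overtime 2 h 26 min, regular 40 h 0 min.

Regular 40.00 hours, overtime 2.43 hours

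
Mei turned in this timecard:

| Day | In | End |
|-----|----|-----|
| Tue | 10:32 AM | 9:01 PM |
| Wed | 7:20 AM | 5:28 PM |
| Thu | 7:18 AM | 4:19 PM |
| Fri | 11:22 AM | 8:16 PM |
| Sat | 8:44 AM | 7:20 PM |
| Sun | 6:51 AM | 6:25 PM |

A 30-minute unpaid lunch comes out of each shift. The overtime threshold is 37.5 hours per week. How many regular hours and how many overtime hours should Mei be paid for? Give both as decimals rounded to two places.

Tue: 10:32 AM–9:01 PM = 10 h 29 min; less 30 min break → 9 h 59 min
Wed: 7:20 AM–5:28 PM = 10 h 8 min; less 30 min break → 9 h 38 min
Thu: 7:18 AM–4:19 PM = 9 h 1 min; less 30 min break → 8 h 31 min
Fri: 11:22 AM–8:16 PM = 8 h 54 min; less 30 min break → 8 h 24 min
Sat: 8:44 AM–7:20 PM = 10 h 36 min; less 30 min break → 10 h 6 min
Sun: 6:51 AM–6:25 PM = 11 h 34 min; less 30 min break → 11 h 4 min
Total worked: 57 h 42 min = 57.70 h.
Threshold 37.5 h → overtime 20 h 12 min, regular 37 h 30 min.

Regular 37.50 hours, overtime 20.20 hours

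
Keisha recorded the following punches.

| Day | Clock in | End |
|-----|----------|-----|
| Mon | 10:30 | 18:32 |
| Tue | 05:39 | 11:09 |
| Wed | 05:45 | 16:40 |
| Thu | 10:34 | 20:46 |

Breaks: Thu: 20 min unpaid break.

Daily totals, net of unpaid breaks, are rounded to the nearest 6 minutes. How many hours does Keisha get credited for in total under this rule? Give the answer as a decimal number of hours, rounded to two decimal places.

34.30 hours

Mon: 10:30–18:32 = 8 h 2 min → rounds to 8 h 0 min
Tue: 05:39–11:09 = 5 h 30 min → rounds to 5 h 30 min
Wed: 05:45–16:40 = 10 h 55 min → rounds to 10 h 54 min
Thu: 10:34–20:46 = 10 h 12 min − 20 min = 9 h 52 min → rounds to 9 h 54 min
Total credited: 34 h 18 min.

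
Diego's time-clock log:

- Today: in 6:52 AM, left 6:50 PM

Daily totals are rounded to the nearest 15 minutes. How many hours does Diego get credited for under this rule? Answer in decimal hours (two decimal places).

Today: 6:52 AM–6:50 PM = 11 h 58 min → rounds to 12 h 0 min

12.00 hours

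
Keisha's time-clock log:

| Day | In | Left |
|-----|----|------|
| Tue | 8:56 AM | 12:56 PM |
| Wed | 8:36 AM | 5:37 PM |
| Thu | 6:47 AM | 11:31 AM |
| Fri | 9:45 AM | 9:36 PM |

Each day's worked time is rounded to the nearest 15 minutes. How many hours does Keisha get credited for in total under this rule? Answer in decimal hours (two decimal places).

Tue: 8:56 AM–12:56 PM = 4 h 0 min → rounds to 4 h 0 min
Wed: 8:36 AM–5:37 PM = 9 h 1 min → rounds to 9 h 0 min
Thu: 6:47 AM–11:31 AM = 4 h 44 min → rounds to 4 h 45 min
Fri: 9:45 AM–9:36 PM = 11 h 51 min → rounds to 11 h 45 min
Total credited: 29 h 30 min.

29.50 hours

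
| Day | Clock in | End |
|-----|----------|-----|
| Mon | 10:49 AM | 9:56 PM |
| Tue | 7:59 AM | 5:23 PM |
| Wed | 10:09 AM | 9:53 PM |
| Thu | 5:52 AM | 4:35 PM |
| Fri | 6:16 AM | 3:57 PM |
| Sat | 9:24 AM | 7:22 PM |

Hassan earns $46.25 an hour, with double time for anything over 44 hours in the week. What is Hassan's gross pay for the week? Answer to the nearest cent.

$3757.04

Mon: 10:49 AM–9:56 PM = 11 h 7 min
Tue: 7:59 AM–5:23 PM = 9 h 24 min
Wed: 10:09 AM–9:53 PM = 11 h 44 min
Thu: 5:52 AM–4:35 PM = 10 h 43 min
Fri: 6:16 AM–3:57 PM = 9 h 41 min
Sat: 9:24 AM–7:22 PM = 9 h 58 min
Total worked: 62 h 37 min = 3757 min.
Regular 44 h 0 min = 2640 min at $46.25/h; overtime 18 h 37 min = 1117 min at $92.50/h.
Pay = (2640 × $46.25 + 1117 × $92.50) ÷ 60 = $3757.04.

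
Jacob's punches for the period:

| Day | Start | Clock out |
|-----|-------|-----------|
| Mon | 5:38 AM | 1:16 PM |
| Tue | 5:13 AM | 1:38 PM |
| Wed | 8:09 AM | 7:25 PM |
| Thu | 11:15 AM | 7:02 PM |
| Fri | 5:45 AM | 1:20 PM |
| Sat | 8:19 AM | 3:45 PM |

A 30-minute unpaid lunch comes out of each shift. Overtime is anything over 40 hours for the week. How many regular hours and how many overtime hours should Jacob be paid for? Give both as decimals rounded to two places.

Regular 40.00 hours, overtime 7.12 hours

Mon: 5:38 AM–1:16 PM = 7 h 38 min; less 30 min break → 7 h 8 min
Tue: 5:13 AM–1:38 PM = 8 h 25 min; less 30 min break → 7 h 55 min
Wed: 8:09 AM–7:25 PM = 11 h 16 min; less 30 min break → 10 h 46 min
Thu: 11:15 AM–7:02 PM = 7 h 47 min; less 30 min break → 7 h 17 min
Fri: 5:45 AM–1:20 PM = 7 h 35 min; less 30 min break → 7 h 5 min
Sat: 8:19 AM–3:45 PM = 7 h 26 min; less 30 min break → 6 h 56 min
Total worked: 47 h 7 min = 47.12 h.
Threshold 40 h → overtime 7 h 7 min, regular 40 h 0 min.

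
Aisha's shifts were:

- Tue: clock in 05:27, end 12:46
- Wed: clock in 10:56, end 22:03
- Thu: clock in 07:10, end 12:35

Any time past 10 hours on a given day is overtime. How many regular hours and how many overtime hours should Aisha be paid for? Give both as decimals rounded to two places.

Regular 22.73 hours, overtime 1.12 hours

Tue: 05:27–12:46 = 7 h 19 min
Wed: 10:56–22:03 = 11 h 7 min
Thu: 07:10–12:35 = 5 h 25 min
Tue reg 7 h 19 min / OT 0 h 0 min; Wed reg 10 h 0 min / OT 1 h 7 min; Thu reg 5 h 25 min / OT 0 h 0 min.
Totals: regular 22 h 44 min, overtime 1 h 7 min.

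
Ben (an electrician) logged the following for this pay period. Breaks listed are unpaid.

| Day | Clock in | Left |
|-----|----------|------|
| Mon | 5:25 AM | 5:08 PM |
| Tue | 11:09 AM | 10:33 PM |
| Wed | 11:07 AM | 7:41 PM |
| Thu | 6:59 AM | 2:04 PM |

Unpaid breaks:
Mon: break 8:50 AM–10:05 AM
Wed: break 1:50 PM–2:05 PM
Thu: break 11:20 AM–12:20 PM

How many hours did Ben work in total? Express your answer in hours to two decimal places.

Mon: 5:25 AM–5:08 PM = 11 h 43 min; less 75 min break → 10 h 28 min
Tue: 11:09 AM–10:33 PM = 11 h 24 min
Wed: 11:07 AM–7:41 PM = 8 h 34 min; less 15 min break → 8 h 19 min
Thu: 6:59 AM–2:04 PM = 7 h 5 min; less 60 min break → 6 h 5 min
Total: 10 h 28 min + 11 h 24 min + 8 h 19 min + 6 h 5 min = 36 h 16 min.

36.27 hours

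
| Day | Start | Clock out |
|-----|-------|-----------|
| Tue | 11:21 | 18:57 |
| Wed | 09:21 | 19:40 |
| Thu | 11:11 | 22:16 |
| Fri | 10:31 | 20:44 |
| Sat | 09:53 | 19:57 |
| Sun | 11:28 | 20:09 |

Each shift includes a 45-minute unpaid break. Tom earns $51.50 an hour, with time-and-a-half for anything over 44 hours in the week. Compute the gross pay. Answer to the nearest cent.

$2997.30

Tue: 11:21–18:57 = 7 h 36 min; less 45 min break → 6 h 51 min
Wed: 09:21–19:40 = 10 h 19 min; less 45 min break → 9 h 34 min
Thu: 11:11–22:16 = 11 h 5 min; less 45 min break → 10 h 20 min
Fri: 10:31–20:44 = 10 h 13 min; less 45 min break → 9 h 28 min
Sat: 09:53–19:57 = 10 h 4 min; less 45 min break → 9 h 19 min
Sun: 11:28–20:09 = 8 h 41 min; less 45 min break → 7 h 56 min
Total worked: 53 h 28 min = 3208 min.
Regular 44 h 0 min = 2640 min at $51.50/h; overtime 9 h 28 min = 568 min at $77.25/h.
Pay = (2640 × $51.50 + 568 × $77.25) ÷ 60 = $2997.30.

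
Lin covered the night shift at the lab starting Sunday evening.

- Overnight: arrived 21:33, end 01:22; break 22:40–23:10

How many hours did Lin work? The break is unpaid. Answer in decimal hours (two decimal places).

Overnight: 21:33 → midnight = 2 h 27 min; midnight → 01:22 = 1 h 22 min; span 3 h 49 min; less 30 min break → 3 h 19 min

3.32 hours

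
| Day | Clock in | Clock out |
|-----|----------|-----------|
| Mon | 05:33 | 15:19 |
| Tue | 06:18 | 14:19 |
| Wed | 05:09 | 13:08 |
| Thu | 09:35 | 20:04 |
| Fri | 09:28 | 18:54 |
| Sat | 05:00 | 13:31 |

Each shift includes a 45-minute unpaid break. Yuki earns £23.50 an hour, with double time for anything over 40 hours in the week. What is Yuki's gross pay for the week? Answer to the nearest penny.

£1395.90

Mon: 05:33–15:19 = 9 h 46 min; less 45 min break → 9 h 1 min
Tue: 06:18–14:19 = 8 h 1 min; less 45 min break → 7 h 16 min
Wed: 05:09–13:08 = 7 h 59 min; less 45 min break → 7 h 14 min
Thu: 09:35–20:04 = 10 h 29 min; less 45 min break → 9 h 44 min
Fri: 09:28–18:54 = 9 h 26 min; less 45 min break → 8 h 41 min
Sat: 05:00–13:31 = 8 h 31 min; less 45 min break → 7 h 46 min
Total worked: 49 h 42 min = 2982 min.
Regular 40 h 0 min = 2400 min at £23.50/h; overtime 9 h 42 min = 582 min at £47.00/h.
Pay = (2400 × £23.50 + 582 × £47.00) ÷ 60 = £1395.90.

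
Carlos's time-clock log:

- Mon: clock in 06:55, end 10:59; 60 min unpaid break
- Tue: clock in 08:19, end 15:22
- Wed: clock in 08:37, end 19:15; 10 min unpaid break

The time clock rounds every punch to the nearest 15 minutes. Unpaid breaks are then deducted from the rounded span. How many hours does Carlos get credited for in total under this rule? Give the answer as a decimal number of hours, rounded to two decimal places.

20.58 hours

Mon: in 06:55→07:00, out 10:59→11:00; 4 h 0 min − 60 min = 3 h 0 min
Tue: in 08:19→08:15, out 15:22→15:15; 7 h 0 min
Wed: in 08:37→08:30, out 19:15→19:15; 10 h 45 min − 10 min = 10 h 35 min
Total credited: 20 h 35 min.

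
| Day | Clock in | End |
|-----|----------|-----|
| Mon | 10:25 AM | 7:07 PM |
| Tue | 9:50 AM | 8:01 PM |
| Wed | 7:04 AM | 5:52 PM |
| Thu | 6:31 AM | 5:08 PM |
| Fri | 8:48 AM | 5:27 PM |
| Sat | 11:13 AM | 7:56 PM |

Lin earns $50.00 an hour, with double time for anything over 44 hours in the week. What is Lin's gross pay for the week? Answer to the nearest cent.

Mon: 10:25 AM–7:07 PM = 8 h 42 min
Tue: 9:50 AM–8:01 PM = 10 h 11 min
Wed: 7:04 AM–5:52 PM = 10 h 48 min
Thu: 6:31 AM–5:08 PM = 10 h 37 min
Fri: 8:48 AM–5:27 PM = 8 h 39 min
Sat: 11:13 AM–7:56 PM = 8 h 43 min
Total worked: 57 h 40 min = 3460 min.
Regular 44 h 0 min = 2640 min at $50.00/h; overtime 13 h 40 min = 820 min at $100.00/h.
Pay = (2640 × $50.00 + 820 × $100.00) ÷ 60 = $3566.67.

$3566.67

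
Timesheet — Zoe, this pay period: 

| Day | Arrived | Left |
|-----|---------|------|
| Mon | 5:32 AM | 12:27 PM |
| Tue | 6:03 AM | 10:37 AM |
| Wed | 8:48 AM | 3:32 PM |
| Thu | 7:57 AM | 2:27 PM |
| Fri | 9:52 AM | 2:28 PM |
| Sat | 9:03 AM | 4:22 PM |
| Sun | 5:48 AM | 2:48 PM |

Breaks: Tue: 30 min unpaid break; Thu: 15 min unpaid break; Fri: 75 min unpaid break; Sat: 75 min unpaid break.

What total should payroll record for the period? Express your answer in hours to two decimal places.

Mon: 5:32 AM–12:27 PM = 6 h 55 min
Tue: 6:03 AM–10:37 AM = 4 h 34 min; less 30 min break → 4 h 4 min
Wed: 8:48 AM–3:32 PM = 6 h 44 min
Thu: 7:57 AM–2:27 PM = 6 h 30 min; less 15 min break → 6 h 15 min
Fri: 9:52 AM–2:28 PM = 4 h 36 min; less 75 min break → 3 h 21 min
Sat: 9:03 AM–4:22 PM = 7 h 19 min; less 75 min break → 6 h 4 min
Sun: 5:48 AM–2:48 PM = 9 h 0 min
Total: 6 h 55 min + 4 h 4 min + 6 h 44 min + 6 h 15 min + 3 h 21 min + 6 h 4 min + 9 h 0 min = 42 h 23 min.

42.38 hours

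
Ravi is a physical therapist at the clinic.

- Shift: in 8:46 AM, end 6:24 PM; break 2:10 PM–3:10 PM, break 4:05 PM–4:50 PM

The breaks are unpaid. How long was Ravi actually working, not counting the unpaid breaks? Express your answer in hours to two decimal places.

7.88 hours

Shift: 8:46 AM–6:24 PM = 9 h 38 min; less 105 min break → 7 h 53 min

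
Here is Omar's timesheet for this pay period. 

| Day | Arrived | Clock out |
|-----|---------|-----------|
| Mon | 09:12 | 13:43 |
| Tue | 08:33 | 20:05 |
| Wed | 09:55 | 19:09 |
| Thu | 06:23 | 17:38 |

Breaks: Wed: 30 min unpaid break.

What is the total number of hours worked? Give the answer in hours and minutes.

36 h 2 min

Mon: 09:12–13:43 = 4 h 31 min
Tue: 08:33–20:05 = 11 h 32 min
Wed: 09:55–19:09 = 9 h 14 min; less 30 min break → 8 h 44 min
Thu: 06:23–17:38 = 11 h 15 min
Total: 4 h 31 min + 11 h 32 min + 8 h 44 min + 11 h 15 min = 36 h 2 min.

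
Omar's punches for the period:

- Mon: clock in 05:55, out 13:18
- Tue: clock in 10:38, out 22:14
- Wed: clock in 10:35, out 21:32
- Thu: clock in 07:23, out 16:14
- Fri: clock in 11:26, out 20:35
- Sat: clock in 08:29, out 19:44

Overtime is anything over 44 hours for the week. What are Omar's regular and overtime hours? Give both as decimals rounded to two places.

Mon: 05:55–13:18 = 7 h 23 min
Tue: 10:38–22:14 = 11 h 36 min
Wed: 10:35–21:32 = 10 h 57 min
Thu: 07:23–16:14 = 8 h 51 min
Fri: 11:26–20:35 = 9 h 9 min
Sat: 08:29–19:44 = 11 h 15 min
Total worked: 59 h 11 min = 59.18 h.
Threshold 44 h → overtime 15 h 11 min, regular 44 h 0 min.

Regular 44.00 hours, overtime 15.18 hours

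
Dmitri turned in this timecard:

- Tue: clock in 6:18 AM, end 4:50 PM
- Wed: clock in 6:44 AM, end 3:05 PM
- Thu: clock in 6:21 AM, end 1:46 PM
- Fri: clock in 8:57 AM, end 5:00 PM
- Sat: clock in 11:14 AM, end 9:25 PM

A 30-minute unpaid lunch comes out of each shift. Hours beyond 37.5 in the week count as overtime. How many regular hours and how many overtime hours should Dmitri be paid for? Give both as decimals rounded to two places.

Tue: 6:18 AM–4:50 PM = 10 h 32 min; less 30 min break → 10 h 2 min
Wed: 6:44 AM–3:05 PM = 8 h 21 min; less 30 min break → 7 h 51 min
Thu: 6:21 AM–1:46 PM = 7 h 25 min; less 30 min break → 6 h 55 min
Fri: 8:57 AM–5:00 PM = 8 h 3 min; less 30 min break → 7 h 33 min
Sat: 11:14 AM–9:25 PM = 10 h 11 min; less 30 min break → 9 h 41 min
Total worked: 42 h 2 min = 42.03 h.
Threshold 37.5 h → overtime 4 h 32 min, regular 37 h 30 min.

Regular 37.50 hours, overtime 4.53 hours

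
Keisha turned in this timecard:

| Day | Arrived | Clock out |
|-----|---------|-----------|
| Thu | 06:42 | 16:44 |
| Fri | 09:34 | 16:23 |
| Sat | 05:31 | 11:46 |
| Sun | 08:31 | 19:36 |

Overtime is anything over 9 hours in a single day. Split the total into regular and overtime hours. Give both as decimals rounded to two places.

Thu: 06:42–16:44 = 10 h 2 min
Fri: 09:34–16:23 = 6 h 49 min
Sat: 05:31–11:46 = 6 h 15 min
Sun: 08:31–19:36 = 11 h 5 min
Thu reg 9 h 0 min / OT 1 h 2 min; Fri reg 6 h 49 min / OT 0 h 0 min; Sat reg 6 h 15 min / OT 0 h 0 min; Sun reg 9 h 0 min / OT 2 h 5 min.
Totals: regular 31 h 4 min, overtime 3 h 7 min.

Regular 31.07 hours, overtime 3.12 hours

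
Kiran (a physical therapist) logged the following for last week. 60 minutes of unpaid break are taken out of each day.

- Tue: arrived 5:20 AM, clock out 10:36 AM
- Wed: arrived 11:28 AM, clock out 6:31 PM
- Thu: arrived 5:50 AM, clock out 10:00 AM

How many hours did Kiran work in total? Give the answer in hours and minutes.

13 h 29 min

Tue: 5:20 AM–10:36 AM = 5 h 16 min; less 60 min break → 4 h 16 min
Wed: 11:28 AM–6:31 PM = 7 h 3 min; less 60 min break → 6 h 3 min
Thu: 5:50 AM–10:00 AM = 4 h 10 min; less 60 min break → 3 h 10 min
Total: 4 h 16 min + 6 h 3 min + 3 h 10 min = 13 h 29 min.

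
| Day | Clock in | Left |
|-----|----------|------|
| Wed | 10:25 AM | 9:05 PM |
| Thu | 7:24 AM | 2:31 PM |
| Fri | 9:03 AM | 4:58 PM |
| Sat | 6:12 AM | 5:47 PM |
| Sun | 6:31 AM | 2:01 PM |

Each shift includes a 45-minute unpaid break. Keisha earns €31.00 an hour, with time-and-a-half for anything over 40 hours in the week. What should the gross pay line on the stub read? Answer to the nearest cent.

Wed: 10:25 AM–9:05 PM = 10 h 40 min; less 45 min break → 9 h 55 min
Thu: 7:24 AM–2:31 PM = 7 h 7 min; less 45 min break → 6 h 22 min
Fri: 9:03 AM–4:58 PM = 7 h 55 min; less 45 min break → 7 h 10 min
Sat: 6:12 AM–5:47 PM = 11 h 35 min; less 45 min break → 10 h 50 min
Sun: 6:31 AM–2:01 PM = 7 h 30 min; less 45 min break → 6 h 45 min
Total worked: 41 h 2 min = 2462 min.
Regular 40 h 0 min = 2400 min at €31.00/h; overtime 1 h 2 min = 62 min at €46.50/h.
Pay = (2400 × €31.00 + 62 × €46.50) ÷ 60 = €1288.05.

€1288.05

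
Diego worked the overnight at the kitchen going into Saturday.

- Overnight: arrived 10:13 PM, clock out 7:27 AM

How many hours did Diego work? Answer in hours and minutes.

Overnight: 10:13 PM → midnight = 1 h 47 min; midnight → 7:27 AM = 7 h 27 min; span 9 h 14 min

9 h 14 min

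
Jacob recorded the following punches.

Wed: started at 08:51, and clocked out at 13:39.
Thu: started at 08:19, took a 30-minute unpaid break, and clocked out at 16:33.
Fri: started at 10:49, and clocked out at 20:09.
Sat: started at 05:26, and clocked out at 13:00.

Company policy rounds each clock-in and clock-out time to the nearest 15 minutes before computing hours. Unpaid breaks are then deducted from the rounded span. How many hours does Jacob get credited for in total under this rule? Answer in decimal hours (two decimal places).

Wed: in 08:51→08:45, out 13:39→13:45; 5 h 0 min
Thu: in 08:19→08:15, out 16:33→16:30; 8 h 15 min − 30 min = 7 h 45 min
Fri: in 10:49→10:45, out 20:09→20:15; 9 h 30 min
Sat: in 05:26→05:30, out 13:00→13:00; 7 h 30 min
Total credited: 29 h 45 min.

29.75 hours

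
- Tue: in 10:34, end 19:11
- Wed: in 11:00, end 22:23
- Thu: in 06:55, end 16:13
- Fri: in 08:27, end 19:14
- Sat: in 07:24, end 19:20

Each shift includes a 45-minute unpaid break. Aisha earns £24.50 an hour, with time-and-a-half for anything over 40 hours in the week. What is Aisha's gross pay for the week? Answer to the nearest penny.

£1283.80

Tue: 10:34–19:11 = 8 h 37 min; less 45 min break → 7 h 52 min
Wed: 11:00–22:23 = 11 h 23 min; less 45 min break → 10 h 38 min
Thu: 06:55–16:13 = 9 h 18 min; less 45 min break → 8 h 33 min
Fri: 08:27–19:14 = 10 h 47 min; less 45 min break → 10 h 2 min
Sat: 07:24–19:20 = 11 h 56 min; less 45 min break → 11 h 11 min
Total worked: 48 h 16 min = 2896 min.
Regular 40 h 0 min = 2400 min at £24.50/h; overtime 8 h 16 min = 496 min at £36.75/h.
Pay = (2400 × £24.50 + 496 × £36.75) ÷ 60 = £1283.80.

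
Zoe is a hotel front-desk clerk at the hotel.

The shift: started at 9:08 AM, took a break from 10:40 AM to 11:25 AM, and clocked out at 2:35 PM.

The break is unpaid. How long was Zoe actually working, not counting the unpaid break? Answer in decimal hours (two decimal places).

The shift: 9:08 AM–2:35 PM = 5 h 27 min; less 45 min break → 4 h 42 min

4.70 hours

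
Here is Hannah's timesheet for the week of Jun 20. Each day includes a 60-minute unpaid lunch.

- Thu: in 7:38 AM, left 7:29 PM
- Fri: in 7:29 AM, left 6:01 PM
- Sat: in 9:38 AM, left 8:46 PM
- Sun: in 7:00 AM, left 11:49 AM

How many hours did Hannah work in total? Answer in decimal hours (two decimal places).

34.33 hours

Thu: 7:38 AM–7:29 PM = 11 h 51 min; less 60 min break → 10 h 51 min
Fri: 7:29 AM–6:01 PM = 10 h 32 min; less 60 min break → 9 h 32 min
Sat: 9:38 AM–8:46 PM = 11 h 8 min; less 60 min break → 10 h 8 min
Sun: 7:00 AM–11:49 AM = 4 h 49 min; less 60 min break → 3 h 49 min
Total: 10 h 51 min + 9 h 32 min + 10 h 8 min + 3 h 49 min = 34 h 20 min.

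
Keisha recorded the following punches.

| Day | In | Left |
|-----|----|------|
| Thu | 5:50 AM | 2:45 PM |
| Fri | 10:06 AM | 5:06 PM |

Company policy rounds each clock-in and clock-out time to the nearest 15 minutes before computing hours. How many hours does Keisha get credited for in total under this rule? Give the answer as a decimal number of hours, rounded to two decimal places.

16.00 hours

Thu: in 5:50 AM→5:45 AM, out 2:45 PM→2:45 PM; 9 h 0 min
Fri: in 10:06 AM→10:00 AM, out 5:06 PM→5:00 PM; 7 h 0 min
Total credited: 16 h 0 min.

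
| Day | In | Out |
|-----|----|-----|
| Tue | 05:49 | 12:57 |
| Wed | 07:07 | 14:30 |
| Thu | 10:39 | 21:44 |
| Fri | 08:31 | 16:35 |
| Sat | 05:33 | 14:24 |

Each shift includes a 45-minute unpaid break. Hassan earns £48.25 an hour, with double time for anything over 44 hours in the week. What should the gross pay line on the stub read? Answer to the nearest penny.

Tue: 05:49–12:57 = 7 h 8 min; less 45 min break → 6 h 23 min
Wed: 07:07–14:30 = 7 h 23 min; less 45 min break → 6 h 38 min
Thu: 10:39–21:44 = 11 h 5 min; less 45 min break → 10 h 20 min
Fri: 08:31–16:35 = 8 h 4 min; less 45 min break → 7 h 19 min
Sat: 05:33–14:24 = 8 h 51 min; less 45 min break → 8 h 6 min
Total worked: 38 h 46 min = 2326 min.
Regular 38 h 46 min = 2326 min at £48.25/h; overtime 0 h 0 min = 0 min at £96.50/h.
Pay = (2326 × £48.25 + 0 × £96.50) ÷ 60 = £1870.49.

£1870.49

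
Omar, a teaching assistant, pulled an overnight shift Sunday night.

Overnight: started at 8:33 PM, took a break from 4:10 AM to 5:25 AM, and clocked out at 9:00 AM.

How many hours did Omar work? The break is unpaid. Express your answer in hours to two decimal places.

Overnight: 8:33 PM → midnight = 3 h 27 min; midnight → 9:00 AM = 9 h 0 min; span 12 h 27 min; less 75 min break → 11 h 12 min

11.20 hours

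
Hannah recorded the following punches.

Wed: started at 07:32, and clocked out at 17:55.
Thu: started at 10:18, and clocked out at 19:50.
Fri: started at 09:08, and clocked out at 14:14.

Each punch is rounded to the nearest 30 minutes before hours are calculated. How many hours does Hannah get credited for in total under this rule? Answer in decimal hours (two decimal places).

Wed: in 07:32→07:30, out 17:55→18:00; 10 h 30 min
Thu: in 10:18→10:30, out 19:50→20:00; 9 h 30 min
Fri: in 09:08→09:00, out 14:14→14:00; 5 h 0 min
Total credited: 25 h 0 min.

25.00 hours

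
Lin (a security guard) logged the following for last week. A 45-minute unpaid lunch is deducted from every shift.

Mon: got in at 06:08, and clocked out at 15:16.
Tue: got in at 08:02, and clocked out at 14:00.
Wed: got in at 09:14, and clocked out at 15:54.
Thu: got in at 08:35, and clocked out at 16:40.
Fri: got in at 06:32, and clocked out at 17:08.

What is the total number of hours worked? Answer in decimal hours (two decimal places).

36.70 hours

Mon: 06:08–15:16 = 9 h 8 min; less 45 min break → 8 h 23 min
Tue: 08:02–14:00 = 5 h 58 min; less 45 min break → 5 h 13 min
Wed: 09:14–15:54 = 6 h 40 min; less 45 min break → 5 h 55 min
Thu: 08:35–16:40 = 8 h 5 min; less 45 min break → 7 h 20 min
Fri: 06:32–17:08 = 10 h 36 min; less 45 min break → 9 h 51 min
Total: 8 h 23 min + 5 h 13 min + 5 h 55 min + 7 h 20 min + 9 h 51 min = 36 h 42 min.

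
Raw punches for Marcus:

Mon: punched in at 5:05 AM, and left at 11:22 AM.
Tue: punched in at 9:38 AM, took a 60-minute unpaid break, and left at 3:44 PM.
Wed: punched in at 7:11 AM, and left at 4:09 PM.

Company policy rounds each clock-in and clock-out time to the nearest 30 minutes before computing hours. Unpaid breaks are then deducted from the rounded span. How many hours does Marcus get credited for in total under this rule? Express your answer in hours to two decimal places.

20.50 hours

Mon: in 5:05 AM→5:00 AM, out 11:22 AM→11:30 AM; 6 h 30 min
Tue: in 9:38 AM→9:30 AM, out 3:44 PM→3:30 PM; 6 h 0 min − 60 min = 5 h 0 min
Wed: in 7:11 AM→7:00 AM, out 4:09 PM→4:00 PM; 9 h 0 min
Total credited: 20 h 30 min.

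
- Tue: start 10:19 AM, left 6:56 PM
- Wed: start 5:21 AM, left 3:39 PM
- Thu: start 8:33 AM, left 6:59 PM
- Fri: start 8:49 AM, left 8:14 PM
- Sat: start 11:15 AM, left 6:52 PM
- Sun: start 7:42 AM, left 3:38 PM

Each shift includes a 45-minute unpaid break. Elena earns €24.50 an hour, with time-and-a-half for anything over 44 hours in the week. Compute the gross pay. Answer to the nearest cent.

€1365.26

Tue: 10:19 AM–6:56 PM = 8 h 37 min; less 45 min break → 7 h 52 min
Wed: 5:21 AM–3:39 PM = 10 h 18 min; less 45 min break → 9 h 33 min
Thu: 8:33 AM–6:59 PM = 10 h 26 min; less 45 min break → 9 h 41 min
Fri: 8:49 AM–8:14 PM = 11 h 25 min; less 45 min break → 10 h 40 min
Sat: 11:15 AM–6:52 PM = 7 h 37 min; less 45 min break → 6 h 52 min
Sun: 7:42 AM–3:38 PM = 7 h 56 min; less 45 min break → 7 h 11 min
Total worked: 51 h 49 min = 3109 min.
Regular 44 h 0 min = 2640 min at €24.50/h; overtime 7 h 49 min = 469 min at €36.75/h.
Pay = (2640 × €24.50 + 469 × €36.75) ÷ 60 = €1365.26.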